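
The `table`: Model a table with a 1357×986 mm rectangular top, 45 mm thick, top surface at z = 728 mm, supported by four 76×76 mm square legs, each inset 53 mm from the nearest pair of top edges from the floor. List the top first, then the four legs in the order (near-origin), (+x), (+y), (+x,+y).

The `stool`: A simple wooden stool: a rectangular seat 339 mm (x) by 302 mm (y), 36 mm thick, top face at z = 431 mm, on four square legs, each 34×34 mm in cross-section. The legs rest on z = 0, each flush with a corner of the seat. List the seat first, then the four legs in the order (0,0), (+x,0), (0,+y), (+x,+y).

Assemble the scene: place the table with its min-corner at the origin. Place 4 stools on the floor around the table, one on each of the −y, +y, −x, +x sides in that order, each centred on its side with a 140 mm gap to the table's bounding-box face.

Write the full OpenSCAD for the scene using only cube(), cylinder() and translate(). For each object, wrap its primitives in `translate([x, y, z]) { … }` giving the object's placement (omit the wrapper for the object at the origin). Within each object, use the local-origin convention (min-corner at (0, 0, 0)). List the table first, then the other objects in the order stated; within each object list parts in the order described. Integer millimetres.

translate([0, 0, 683]) cube([1357, 986, 45]);
translate([53, 53, 0]) cube([76, 76, 683]);
translate([1228, 53, 0]) cube([76, 76, 683]);
translate([53, 857, 0]) cube([76, 76, 683]);
translate([1228, 857, 0]) cube([76, 76, 683]);
translate([509, -442, 0]) {
  translate([0, 0, 395]) cube([339, 302, 36]);
  cube([34, 34, 395]);
  translate([305, 0, 0]) cube([34, 34, 395]);
  translate([0, 268, 0]) cube([34, 34, 395]);
  translate([305, 268, 0]) cube([34, 34, 395]);
}
translate([509, 1126, 0]) {
  translate([0, 0, 395]) cube([339, 302, 36]);
  cube([34, 34, 395]);
  translate([305, 0, 0]) cube([34, 34, 395]);
  translate([0, 268, 0]) cube([34, 34, 395]);
  translate([305, 268, 0]) cube([34, 34, 395]);
}
translate([-479, 342, 0]) {
  translate([0, 0, 395]) cube([339, 302, 36]);
  cube([34, 34, 395]);
  translate([305, 0, 0]) cube([34, 34, 395]);
  translate([0, 268, 0]) cube([34, 34, 395]);
  translate([305, 268, 0]) cube([34, 34, 395]);
}
translate([1497, 342, 0]) {
  translate([0, 0, 395]) cube([339, 302, 36]);
  cube([34, 34, 395]);
  translate([305, 0, 0]) cube([34, 34, 395]);
  translate([0, 268, 0]) cube([34, 34, 395]);
  translate([305, 268, 0]) cube([34, 34, 395]);
}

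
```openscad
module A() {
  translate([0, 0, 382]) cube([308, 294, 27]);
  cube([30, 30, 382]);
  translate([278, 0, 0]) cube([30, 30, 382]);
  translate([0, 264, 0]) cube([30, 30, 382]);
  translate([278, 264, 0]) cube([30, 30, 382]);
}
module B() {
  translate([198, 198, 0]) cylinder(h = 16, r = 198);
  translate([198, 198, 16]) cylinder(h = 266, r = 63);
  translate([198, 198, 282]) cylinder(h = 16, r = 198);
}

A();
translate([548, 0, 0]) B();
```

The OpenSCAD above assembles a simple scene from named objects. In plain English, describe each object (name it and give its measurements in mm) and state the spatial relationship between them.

A is a four-legged stool. The seat is 308×294 mm, 27 mm thick, top at z = 409 mm. It stands on four square legs, each 30×30 mm in cross-section, from z = 0 to the seat underside, each flush with a corner of the seat.

B is a spool: two coaxial disc flanges of radius 198 mm and thickness 16 mm, joined by a core cylinder of radius 63 mm and height 266 mm. The lower flange rests on z = 0 and the three cylinders share a vertical axis.

The spool is on the floor beside the stool on its +x side.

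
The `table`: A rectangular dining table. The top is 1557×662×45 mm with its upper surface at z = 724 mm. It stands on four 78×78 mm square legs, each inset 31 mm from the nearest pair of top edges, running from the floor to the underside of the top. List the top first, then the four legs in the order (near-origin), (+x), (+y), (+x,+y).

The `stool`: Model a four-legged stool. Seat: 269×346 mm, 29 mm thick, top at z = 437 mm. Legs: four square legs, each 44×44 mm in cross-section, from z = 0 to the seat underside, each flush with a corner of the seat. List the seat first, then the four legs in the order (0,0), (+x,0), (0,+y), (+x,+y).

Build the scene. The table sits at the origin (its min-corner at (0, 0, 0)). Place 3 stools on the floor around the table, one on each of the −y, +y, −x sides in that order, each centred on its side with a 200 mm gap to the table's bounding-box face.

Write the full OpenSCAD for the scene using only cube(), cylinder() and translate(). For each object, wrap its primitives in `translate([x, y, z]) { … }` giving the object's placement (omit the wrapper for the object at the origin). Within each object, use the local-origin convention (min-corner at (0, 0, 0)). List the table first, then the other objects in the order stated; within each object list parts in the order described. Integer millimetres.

translate([0, 0, 679]) cube([1557, 662, 45]);
translate([31, 31, 0]) cube([78, 78, 679]);
translate([1448, 31, 0]) cube([78, 78, 679]);
translate([31, 553, 0]) cube([78, 78, 679]);
translate([1448, 553, 0]) cube([78, 78, 679]);
translate([644, -546, 0]) {
  translate([0, 0, 408]) cube([269, 346, 29]);
  cube([44, 44, 408]);
  translate([225, 0, 0]) cube([44, 44, 408]);
  translate([0, 302, 0]) cube([44, 44, 408]);
  translate([225, 302, 0]) cube([44, 44, 408]);
}
translate([644, 862, 0]) {
  translate([0, 0, 408]) cube([269, 346, 29]);
  cube([44, 44, 408]);
  translate([225, 0, 0]) cube([44, 44, 408]);
  translate([0, 302, 0]) cube([44, 44, 408]);
  translate([225, 302, 0]) cube([44, 44, 408]);
}
translate([-469, 158, 0]) {
  translate([0, 0, 408]) cube([269, 346, 29]);
  cube([44, 44, 408]);
  translate([225, 0, 0]) cube([44, 44, 408]);
  translate([0, 302, 0]) cube([44, 44, 408]);
  translate([225, 302, 0]) cube([44, 44, 408]);
}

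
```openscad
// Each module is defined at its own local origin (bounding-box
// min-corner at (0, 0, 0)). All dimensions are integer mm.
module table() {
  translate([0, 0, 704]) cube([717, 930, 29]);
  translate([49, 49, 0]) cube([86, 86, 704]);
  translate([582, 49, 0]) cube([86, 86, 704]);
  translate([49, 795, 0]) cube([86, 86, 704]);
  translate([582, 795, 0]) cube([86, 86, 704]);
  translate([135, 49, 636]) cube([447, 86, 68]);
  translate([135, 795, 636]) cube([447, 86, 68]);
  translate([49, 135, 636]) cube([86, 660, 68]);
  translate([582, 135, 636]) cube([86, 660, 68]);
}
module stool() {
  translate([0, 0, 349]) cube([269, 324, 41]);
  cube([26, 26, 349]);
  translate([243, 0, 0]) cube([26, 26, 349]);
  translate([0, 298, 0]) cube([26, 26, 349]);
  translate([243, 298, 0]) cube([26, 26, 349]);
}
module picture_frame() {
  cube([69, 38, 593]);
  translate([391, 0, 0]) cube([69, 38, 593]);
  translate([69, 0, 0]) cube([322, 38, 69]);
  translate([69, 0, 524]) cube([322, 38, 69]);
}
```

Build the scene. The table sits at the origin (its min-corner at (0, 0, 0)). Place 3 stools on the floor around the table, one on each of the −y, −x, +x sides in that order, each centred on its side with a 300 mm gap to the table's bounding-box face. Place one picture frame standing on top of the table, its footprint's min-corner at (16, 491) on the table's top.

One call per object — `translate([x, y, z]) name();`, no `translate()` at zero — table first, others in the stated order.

table();
translate([224, -624, 0]) stool();
translate([-569, 303, 0]) stool();
translate([1017, 303, 0]) stool();
translate([16, 491, 733]) picture_frame();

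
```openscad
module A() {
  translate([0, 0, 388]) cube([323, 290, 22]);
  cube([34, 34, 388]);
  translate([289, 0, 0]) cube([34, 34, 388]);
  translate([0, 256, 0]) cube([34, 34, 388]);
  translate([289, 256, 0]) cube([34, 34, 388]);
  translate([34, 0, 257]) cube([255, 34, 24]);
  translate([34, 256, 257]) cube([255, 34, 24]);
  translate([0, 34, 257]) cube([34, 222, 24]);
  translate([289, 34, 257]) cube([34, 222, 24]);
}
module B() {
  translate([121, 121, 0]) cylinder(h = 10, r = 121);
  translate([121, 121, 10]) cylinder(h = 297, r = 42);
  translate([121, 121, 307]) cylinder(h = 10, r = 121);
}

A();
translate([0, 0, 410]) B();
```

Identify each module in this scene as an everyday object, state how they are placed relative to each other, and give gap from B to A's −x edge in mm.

A is a stool. B is a spool. The spool is on top of the stool. The gap from the spool to the stool's −x edge is 0 mm.

The spool's min-x is at 0; the stool's min-x is 0; gap = 0 mm.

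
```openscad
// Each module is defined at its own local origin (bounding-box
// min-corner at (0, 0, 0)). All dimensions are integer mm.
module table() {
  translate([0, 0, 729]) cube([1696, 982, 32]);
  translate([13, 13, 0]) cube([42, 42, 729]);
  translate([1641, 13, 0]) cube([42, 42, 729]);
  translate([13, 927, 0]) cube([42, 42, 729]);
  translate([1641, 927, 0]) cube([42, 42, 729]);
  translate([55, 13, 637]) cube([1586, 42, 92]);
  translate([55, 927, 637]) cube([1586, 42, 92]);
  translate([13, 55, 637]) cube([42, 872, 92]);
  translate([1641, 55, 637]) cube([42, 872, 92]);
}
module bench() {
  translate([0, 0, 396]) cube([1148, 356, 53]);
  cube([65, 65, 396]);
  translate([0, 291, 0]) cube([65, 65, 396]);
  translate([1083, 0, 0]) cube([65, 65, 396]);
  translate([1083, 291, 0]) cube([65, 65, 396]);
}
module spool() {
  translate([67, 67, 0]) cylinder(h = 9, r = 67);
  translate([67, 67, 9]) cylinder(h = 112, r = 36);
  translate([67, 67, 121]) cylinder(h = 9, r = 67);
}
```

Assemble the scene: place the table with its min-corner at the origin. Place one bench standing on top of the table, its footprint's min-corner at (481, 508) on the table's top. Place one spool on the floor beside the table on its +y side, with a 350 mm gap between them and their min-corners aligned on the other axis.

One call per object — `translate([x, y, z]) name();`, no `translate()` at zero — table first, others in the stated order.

table();
translate([481, 508, 761]) bench();
translate([0, 1332, 0]) spool();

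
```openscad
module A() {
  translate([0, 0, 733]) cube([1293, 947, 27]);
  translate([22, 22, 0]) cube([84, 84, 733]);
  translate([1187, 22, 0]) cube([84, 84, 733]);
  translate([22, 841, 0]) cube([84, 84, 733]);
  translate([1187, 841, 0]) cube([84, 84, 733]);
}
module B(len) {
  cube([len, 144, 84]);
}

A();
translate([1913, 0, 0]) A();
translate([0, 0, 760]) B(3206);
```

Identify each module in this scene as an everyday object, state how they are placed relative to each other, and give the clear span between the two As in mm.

A is a table. B is a beam. A beam spans the tops of two tables. The clear span between the two tables is 620 mm.

Second table starts at x = 1913; first ends at x = 1293; clear span = 1913 − 1293 = 620 mm.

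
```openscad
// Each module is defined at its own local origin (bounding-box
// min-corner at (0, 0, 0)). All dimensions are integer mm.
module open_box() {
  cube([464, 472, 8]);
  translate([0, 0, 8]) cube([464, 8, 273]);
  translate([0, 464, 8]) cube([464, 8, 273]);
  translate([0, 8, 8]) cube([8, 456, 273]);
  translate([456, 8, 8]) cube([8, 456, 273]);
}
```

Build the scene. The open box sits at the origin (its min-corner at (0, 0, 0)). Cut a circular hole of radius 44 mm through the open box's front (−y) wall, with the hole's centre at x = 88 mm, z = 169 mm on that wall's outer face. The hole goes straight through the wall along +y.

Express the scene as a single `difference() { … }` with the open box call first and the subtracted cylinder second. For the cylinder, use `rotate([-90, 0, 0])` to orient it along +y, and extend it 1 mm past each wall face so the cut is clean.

difference() {
  open_box();
  translate([88, -1, 169]) rotate([-90, 0, 0]) cylinder(h = 10, r = 44);
}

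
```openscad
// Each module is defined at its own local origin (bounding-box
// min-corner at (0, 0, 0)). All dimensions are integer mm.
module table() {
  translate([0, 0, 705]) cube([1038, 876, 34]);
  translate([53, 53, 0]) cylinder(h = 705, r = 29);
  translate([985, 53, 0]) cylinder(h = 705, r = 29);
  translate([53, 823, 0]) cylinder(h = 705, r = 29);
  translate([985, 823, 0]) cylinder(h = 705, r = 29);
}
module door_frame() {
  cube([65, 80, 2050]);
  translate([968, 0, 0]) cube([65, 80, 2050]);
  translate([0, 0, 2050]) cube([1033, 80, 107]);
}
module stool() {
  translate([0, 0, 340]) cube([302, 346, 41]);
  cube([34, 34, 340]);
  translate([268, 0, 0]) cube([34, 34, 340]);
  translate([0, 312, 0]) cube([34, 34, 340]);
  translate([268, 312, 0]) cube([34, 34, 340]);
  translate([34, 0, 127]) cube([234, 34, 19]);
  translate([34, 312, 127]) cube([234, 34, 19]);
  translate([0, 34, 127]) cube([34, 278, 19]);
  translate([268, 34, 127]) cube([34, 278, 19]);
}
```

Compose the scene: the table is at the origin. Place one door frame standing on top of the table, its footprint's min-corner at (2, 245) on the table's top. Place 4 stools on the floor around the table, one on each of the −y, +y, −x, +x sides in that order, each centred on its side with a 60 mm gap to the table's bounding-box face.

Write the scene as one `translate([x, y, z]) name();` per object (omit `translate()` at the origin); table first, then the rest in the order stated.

table();
translate([2, 245, 739]) door_frame();
translate([368, -406, 0]) stool();
translate([368, 936, 0]) stool();
translate([-362, 265, 0]) stool();
translate([1098, 265, 0]) stool();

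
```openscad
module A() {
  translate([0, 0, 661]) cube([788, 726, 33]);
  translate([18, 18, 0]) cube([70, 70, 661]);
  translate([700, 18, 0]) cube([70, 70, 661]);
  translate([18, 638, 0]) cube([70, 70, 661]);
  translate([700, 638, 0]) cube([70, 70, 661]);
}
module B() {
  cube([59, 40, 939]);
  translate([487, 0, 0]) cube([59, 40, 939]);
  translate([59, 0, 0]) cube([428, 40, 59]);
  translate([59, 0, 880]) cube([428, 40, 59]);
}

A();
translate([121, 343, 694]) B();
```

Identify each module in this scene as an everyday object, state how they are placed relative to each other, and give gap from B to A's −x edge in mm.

A is a table. B is a picture frame. The picture frame is on top of the table, centred. The gap from the picture frame to the table's −x edge is 121 mm.

The picture frame's min-x is at 121; the table's min-x is 0; gap = 121 mm.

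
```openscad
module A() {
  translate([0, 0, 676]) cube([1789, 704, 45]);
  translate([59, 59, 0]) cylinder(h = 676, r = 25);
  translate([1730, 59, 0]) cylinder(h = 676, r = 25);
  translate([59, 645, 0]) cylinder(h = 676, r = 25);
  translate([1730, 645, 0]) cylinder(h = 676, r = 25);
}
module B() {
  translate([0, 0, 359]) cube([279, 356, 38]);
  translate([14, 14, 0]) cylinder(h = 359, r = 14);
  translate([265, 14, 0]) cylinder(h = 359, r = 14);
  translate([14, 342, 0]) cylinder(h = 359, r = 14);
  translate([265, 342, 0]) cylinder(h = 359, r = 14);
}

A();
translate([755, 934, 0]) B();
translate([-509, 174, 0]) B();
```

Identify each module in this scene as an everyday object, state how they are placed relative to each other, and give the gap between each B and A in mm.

Each stool's nearest face is 230 mm from the table's bounding box.

A is a table. B is a stool. Two stools sit around the table at the +y, −x sides. The gap between each stool and the table is 230 mm.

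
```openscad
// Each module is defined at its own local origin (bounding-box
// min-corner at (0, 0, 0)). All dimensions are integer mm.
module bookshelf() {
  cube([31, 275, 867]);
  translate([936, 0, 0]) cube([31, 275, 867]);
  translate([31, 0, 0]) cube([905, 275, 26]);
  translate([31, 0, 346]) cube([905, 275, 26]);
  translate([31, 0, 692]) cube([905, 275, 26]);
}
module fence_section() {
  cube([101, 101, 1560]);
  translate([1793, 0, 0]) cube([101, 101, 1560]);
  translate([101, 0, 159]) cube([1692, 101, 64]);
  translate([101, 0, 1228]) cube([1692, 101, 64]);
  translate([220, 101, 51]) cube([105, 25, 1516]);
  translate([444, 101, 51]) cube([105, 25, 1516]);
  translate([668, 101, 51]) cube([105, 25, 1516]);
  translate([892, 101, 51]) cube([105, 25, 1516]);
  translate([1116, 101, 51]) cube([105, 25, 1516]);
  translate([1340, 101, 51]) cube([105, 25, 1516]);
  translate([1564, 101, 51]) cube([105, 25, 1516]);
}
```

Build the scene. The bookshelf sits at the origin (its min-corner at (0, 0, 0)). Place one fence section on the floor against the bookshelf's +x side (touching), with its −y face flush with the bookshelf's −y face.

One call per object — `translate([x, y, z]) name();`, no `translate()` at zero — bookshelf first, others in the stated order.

bookshelf();
translate([967, 0, 0]) fence_section();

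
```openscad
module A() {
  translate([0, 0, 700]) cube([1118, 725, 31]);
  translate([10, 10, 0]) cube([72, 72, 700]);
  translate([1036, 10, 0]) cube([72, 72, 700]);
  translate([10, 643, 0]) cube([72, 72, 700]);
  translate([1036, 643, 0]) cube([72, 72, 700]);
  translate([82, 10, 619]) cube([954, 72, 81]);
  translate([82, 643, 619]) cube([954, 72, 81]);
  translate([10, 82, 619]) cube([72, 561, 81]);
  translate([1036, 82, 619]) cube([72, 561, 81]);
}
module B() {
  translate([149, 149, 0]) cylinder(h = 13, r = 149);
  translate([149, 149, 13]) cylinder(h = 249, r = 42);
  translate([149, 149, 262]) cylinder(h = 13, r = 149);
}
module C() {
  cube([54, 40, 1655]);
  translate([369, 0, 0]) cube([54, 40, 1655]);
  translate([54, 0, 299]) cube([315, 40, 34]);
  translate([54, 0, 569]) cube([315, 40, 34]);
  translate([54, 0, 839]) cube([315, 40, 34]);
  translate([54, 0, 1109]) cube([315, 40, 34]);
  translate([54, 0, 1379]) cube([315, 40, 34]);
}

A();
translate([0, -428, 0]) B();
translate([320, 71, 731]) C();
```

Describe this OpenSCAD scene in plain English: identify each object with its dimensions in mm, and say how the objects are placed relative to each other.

A is a table with a 1118×725 mm rectangular top, 31 mm thick, top surface at z = 731 mm, supported by four 72×72 mm square legs, each inset 10 mm from the nearest pair of top edges, running from the floor. Four apron rails, 72 mm thick and 81 mm tall, run between adjacent legs with their top edges flush with the underside of the top and their outer faces flush with the legs' outer faces.

B is a spool: two coaxial disc flanges of radius 149 mm and thickness 13 mm, joined by a core cylinder of radius 42 mm and height 249 mm. The lower flange rests on z = 0 and the three cylinders share a vertical axis.

C is a straight ladder. Two 54×40 mm vertical rails, 1655 mm tall, stand 423 mm apart (outside-to-outside) with their front faces coplanar on the −y side. 5 rungs, each 40 mm deep and 34 mm tall, span between the inner faces of the rails, front faces flush with the rails. The lowest rung's underside is at z = 299 mm and rungs are spaced 270 mm apart (underside to underside).

The spool is on the floor beside the table on its −y side. The ladder is on top of the table.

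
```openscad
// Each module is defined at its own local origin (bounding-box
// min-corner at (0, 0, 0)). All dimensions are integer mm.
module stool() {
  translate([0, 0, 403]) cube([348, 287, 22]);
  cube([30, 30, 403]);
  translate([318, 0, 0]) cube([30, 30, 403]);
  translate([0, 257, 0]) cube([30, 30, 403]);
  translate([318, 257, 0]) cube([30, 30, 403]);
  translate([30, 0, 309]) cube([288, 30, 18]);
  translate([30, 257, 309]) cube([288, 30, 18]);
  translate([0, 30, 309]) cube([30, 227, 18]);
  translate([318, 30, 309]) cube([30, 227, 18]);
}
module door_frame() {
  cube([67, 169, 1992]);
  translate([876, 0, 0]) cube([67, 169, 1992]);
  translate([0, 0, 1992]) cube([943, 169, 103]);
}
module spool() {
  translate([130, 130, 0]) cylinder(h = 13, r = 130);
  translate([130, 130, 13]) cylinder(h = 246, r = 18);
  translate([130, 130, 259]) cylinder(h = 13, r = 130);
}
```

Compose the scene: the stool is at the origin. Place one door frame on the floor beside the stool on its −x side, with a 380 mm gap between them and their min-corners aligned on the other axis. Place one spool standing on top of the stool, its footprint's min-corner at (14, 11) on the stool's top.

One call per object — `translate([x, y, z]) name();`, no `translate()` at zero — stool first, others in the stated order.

stool();
translate([-1323, 0, 0]) door_frame();
translate([14, 11, 425]) spool();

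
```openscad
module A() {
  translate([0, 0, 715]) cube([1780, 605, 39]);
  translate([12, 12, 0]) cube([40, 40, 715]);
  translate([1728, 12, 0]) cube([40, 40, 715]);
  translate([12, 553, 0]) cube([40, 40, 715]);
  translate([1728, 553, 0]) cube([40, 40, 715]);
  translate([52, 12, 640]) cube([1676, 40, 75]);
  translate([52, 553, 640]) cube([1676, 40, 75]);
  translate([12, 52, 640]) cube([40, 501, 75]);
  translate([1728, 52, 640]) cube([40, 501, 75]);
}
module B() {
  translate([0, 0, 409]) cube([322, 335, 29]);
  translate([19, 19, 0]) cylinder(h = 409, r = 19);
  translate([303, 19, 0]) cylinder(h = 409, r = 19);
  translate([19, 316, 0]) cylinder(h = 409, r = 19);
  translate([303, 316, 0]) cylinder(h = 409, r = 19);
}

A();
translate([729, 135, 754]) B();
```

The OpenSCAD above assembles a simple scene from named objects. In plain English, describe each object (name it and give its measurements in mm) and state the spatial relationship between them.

A is a table: top 1780 mm (x) × 605 mm (y), 39 mm thick, upper face at z = 754 mm, on four 40×40 mm square legs, each inset 12 mm from the nearest pair of top edges, running from z = 0 to the bottom of the top. Four apron rails, 40 mm thick and 75 mm tall, run between adjacent legs with their top edges flush with the underside of the top and their outer faces flush with the legs' outer faces.

B is a four-legged stool. The seat is 322×335 mm, 29 mm thick, top at z = 438 mm. It stands on four round legs, each 38 mm in diameter, from z = 0 to the seat underside, each leg's axis is inset half a diameter from the nearest pair of seat edges (so the leg's bounding box is flush with the corner).

The stool is on top of the table, centred.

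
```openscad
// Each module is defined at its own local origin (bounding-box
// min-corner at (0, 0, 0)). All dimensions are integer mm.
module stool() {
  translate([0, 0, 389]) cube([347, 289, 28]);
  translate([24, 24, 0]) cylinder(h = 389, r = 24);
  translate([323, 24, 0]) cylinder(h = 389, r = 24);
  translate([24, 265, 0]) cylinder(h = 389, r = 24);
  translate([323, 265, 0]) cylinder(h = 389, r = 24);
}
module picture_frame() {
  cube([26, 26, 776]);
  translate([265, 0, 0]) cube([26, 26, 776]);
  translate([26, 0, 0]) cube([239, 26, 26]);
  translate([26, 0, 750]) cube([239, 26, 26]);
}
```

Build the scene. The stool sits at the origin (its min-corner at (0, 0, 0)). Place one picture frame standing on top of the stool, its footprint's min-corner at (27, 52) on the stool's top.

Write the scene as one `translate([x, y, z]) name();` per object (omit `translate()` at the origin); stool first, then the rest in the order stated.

stool();
translate([27, 52, 417]) picture_frame();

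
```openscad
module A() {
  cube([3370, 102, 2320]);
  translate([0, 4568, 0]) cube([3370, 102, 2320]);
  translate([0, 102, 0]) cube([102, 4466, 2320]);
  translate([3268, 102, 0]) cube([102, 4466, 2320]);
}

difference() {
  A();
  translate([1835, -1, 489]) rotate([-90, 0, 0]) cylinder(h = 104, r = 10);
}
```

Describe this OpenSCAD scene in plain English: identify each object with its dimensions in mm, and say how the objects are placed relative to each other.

A is a box-shaped house frame (walls only): outside footprint 3370×4670 mm, wall height 2320 mm, wall thickness 102 mm. The two y-facing walls run the full x-width; the two x-facing walls fit between the inner faces of the y-facing walls.

The house frame has a circular hole of radius 10 mm through its front wall, centred at (x = 1835, z = 489).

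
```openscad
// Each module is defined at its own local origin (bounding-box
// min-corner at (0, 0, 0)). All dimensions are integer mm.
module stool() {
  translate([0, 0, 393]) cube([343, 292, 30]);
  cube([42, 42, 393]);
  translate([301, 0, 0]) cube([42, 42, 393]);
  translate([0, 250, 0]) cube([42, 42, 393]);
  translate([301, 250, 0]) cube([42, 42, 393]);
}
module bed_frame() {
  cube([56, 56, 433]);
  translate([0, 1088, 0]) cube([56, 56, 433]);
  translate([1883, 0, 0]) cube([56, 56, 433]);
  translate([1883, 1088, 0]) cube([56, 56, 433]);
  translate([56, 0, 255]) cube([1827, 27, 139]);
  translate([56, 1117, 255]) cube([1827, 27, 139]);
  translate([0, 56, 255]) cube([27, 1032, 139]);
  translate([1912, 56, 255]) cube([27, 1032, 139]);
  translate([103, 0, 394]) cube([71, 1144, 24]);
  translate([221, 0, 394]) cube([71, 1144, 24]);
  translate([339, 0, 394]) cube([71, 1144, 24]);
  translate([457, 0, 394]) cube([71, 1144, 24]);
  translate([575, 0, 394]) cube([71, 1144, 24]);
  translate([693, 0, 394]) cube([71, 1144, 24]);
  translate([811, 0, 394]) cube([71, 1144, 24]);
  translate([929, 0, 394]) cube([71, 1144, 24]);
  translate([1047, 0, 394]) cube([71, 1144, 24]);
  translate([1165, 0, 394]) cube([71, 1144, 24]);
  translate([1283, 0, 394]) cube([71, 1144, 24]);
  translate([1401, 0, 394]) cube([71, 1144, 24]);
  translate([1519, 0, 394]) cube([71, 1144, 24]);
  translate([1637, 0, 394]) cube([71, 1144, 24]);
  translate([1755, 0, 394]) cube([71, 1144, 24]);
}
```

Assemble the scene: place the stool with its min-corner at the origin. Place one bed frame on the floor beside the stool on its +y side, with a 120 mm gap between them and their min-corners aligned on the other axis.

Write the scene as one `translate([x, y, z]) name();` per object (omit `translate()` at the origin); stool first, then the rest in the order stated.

stool();
translate([0, 412, 0]) bed_frame();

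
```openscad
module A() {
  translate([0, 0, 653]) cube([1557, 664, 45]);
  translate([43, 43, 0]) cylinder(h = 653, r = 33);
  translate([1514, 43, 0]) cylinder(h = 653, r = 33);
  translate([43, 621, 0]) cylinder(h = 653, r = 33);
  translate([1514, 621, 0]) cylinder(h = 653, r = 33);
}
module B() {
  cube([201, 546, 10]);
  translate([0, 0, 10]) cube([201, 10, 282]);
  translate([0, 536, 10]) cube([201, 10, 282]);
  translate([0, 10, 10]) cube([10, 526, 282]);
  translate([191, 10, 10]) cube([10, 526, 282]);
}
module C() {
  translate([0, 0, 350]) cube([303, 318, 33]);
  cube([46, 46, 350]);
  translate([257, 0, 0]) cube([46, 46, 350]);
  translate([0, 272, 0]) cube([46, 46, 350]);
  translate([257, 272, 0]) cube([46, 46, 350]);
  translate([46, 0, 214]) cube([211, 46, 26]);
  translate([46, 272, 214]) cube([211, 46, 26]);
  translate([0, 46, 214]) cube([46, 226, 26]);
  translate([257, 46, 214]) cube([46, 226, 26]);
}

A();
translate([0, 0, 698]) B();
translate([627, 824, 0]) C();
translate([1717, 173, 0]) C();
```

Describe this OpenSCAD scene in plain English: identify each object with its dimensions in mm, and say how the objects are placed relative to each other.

A is a table with a 1557×664 mm rectangular top, 45 mm thick, top surface at z = 698 mm, supported by four round legs of 66 mm diameter, each leg's bounding box inset 10 mm from the nearest pair of top edges, running from the floor.

B is an open-topped rectangular box: outside dimensions 201×546×292 mm, with a uniform wall and base thickness of 10 mm. The base is a full 201×546 slab on the floor; four walls sit on top of the base. The front and back walls (the −y and +y sides) span the full width; the two side walls fit between them.

C is a four-legged stool. The seat is a 303×318×33 mm slab whose top surface is at z = 383 mm; four square legs, each 46×46 mm in cross-section, run from the floor (z = 0) to the underside of the seat, each flush with a corner of the seat. Four stretchers, 46 mm wide and 26 mm tall, connect adjacent legs with their undersides at z = 214 mm, each running between the inner faces of the legs it joins and aligned with the legs' outer faces on the other axis.

The open box is on top of the table. Two stools sit around the table at the +y, +x sides.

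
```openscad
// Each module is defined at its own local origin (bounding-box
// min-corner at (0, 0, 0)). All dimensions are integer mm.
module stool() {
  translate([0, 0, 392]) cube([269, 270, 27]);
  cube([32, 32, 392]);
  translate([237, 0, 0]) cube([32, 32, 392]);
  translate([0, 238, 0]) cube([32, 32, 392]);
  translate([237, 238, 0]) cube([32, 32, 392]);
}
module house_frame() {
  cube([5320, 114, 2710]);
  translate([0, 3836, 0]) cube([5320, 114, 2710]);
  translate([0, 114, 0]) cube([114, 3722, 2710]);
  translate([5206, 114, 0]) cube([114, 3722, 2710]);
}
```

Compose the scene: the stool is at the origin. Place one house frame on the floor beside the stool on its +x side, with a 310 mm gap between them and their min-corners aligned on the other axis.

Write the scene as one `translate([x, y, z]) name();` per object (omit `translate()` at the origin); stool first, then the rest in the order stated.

stool();
translate([579, 0, 0]) house_frame();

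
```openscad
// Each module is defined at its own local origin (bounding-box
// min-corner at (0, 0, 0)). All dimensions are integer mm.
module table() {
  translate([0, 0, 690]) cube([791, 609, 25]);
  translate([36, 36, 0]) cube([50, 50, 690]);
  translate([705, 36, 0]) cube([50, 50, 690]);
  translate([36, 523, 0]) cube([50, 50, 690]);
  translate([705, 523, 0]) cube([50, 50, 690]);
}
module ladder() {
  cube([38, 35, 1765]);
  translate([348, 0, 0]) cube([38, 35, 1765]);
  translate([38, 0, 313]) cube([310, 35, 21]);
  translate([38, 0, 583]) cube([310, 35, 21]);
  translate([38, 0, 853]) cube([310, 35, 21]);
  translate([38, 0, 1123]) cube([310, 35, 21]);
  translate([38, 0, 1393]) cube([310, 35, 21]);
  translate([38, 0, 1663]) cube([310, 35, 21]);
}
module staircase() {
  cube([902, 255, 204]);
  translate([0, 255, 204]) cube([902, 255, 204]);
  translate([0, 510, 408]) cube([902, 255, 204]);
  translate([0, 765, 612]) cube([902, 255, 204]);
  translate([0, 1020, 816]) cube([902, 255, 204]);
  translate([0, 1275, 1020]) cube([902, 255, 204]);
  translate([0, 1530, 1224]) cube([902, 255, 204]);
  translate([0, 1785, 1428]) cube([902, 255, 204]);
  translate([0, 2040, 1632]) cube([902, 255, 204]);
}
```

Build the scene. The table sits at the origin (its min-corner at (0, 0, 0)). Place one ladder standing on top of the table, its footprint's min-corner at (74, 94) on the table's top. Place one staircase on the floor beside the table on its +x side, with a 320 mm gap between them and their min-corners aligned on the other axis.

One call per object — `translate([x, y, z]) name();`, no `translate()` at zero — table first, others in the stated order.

table();
translate([74, 94, 715]) ladder();
translate([1111, 0, 0]) staircase();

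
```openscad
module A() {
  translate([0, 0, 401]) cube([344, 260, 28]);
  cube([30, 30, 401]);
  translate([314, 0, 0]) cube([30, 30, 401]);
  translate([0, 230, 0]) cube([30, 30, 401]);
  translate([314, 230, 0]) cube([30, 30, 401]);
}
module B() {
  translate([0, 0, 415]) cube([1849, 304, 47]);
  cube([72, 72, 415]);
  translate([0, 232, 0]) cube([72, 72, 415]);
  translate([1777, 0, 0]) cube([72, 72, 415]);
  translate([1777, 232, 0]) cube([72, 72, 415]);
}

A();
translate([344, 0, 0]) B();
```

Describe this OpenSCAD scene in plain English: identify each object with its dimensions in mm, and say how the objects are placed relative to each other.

A is a four-legged stool. The seat is 344×260 mm, 28 mm thick, top at z = 429 mm. It stands on four square legs, each 30×30 mm in cross-section, from z = 0 to the seat underside, each flush with a corner of the seat.

B is a bench: a 1849×304 mm seat slab, 47 mm thick, top at z = 462 mm, on four 72×72 mm square legs flush with the seat corners and standing on z = 0.

The bench is against the stool's +x side, with their −y faces flush.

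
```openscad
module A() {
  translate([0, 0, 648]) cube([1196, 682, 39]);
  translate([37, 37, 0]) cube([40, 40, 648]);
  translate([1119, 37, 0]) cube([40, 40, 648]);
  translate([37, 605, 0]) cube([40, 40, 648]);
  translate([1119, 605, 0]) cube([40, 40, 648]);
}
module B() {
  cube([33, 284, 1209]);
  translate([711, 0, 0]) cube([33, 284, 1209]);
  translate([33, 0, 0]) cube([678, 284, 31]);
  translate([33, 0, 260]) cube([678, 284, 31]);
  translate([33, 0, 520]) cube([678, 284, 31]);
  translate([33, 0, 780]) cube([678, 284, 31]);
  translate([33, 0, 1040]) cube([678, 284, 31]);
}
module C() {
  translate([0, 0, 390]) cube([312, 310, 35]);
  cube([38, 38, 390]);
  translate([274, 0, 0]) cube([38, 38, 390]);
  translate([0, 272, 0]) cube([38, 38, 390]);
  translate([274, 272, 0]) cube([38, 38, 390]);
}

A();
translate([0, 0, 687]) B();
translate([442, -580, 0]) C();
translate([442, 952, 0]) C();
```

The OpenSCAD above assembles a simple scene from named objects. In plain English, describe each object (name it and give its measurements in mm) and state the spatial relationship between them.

A is a table: top 1196 mm (x) × 682 mm (y), 39 mm thick, upper face at z = 687 mm, on four 40×40 mm square legs, each inset 37 mm from the nearest pair of top edges, running from z = 0 to the bottom of the top.

B is an open bookshelf. Two side panels, each 33 mm thick, 284 mm deep and 1209 mm tall, stand 744 mm apart (outside-to-outside). Between them sit 5 shelves, each 31 mm thick and 284 mm deep, spanning the full gap between the sides. The bottom shelf rests on the floor (its underside at z = 0) and the clear gap between one shelf's top and the next shelf's underside is 229 mm.

C is a simple wooden stool: a rectangular seat 312 mm (x) by 310 mm (y), 35 mm thick, top face at z = 425 mm, on four square legs, each 38×38 mm in cross-section. The legs rest on z = 0, each flush with a corner of the seat.

The bookshelf is on top of the table. Two stools sit around the table at the −y, +y sides.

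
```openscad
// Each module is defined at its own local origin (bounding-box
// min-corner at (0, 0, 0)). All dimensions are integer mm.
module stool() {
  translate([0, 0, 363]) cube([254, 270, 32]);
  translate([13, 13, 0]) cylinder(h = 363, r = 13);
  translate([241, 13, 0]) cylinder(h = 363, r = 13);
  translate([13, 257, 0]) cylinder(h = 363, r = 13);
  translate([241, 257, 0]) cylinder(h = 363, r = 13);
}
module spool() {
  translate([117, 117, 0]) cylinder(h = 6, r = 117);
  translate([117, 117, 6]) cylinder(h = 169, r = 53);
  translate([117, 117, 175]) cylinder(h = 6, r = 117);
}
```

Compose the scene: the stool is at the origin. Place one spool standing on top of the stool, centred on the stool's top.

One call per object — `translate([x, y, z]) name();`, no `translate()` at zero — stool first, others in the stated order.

stool();
translate([10, 18, 395]) spool();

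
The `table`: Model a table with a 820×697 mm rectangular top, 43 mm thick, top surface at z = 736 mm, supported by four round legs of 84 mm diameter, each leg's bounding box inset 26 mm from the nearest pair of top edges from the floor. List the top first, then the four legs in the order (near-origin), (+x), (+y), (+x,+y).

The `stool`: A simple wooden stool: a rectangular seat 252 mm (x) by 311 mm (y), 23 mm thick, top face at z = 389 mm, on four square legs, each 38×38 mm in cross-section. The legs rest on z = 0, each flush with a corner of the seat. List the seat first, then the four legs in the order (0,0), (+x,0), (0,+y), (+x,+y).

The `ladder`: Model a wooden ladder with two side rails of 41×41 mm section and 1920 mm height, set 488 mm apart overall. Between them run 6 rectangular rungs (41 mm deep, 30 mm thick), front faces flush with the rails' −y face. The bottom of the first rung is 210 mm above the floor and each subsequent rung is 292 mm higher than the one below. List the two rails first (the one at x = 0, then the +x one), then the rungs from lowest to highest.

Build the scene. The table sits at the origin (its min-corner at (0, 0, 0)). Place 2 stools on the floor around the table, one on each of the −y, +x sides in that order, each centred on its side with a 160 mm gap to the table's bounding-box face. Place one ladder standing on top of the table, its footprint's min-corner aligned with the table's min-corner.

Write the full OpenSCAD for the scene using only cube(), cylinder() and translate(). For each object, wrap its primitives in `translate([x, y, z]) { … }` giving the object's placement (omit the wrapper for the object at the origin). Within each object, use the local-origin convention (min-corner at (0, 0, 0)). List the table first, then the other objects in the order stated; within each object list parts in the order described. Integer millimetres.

translate([0, 0, 693]) cube([820, 697, 43]);
translate([68, 68, 0]) cylinder(h = 693, r = 42);
translate([752, 68, 0]) cylinder(h = 693, r = 42);
translate([68, 629, 0]) cylinder(h = 693, r = 42);
translate([752, 629, 0]) cylinder(h = 693, r = 42);
translate([284, -471, 0]) {
  translate([0, 0, 366]) cube([252, 311, 23]);
  cube([38, 38, 366]);
  translate([214, 0, 0]) cube([38, 38, 366]);
  translate([0, 273, 0]) cube([38, 38, 366]);
  translate([214, 273, 0]) cube([38, 38, 366]);
}
translate([980, 193, 0]) {
  translate([0, 0, 366]) cube([252, 311, 23]);
  cube([38, 38, 366]);
  translate([214, 0, 0]) cube([38, 38, 366]);
  translate([0, 273, 0]) cube([38, 38, 366]);
  translate([214, 273, 0]) cube([38, 38, 366]);
}
translate([0, 0, 736]) {
  cube([41, 41, 1920]);
  translate([447, 0, 0]) cube([41, 41, 1920]);
  translate([41, 0, 210]) cube([406, 41, 30]);
  translate([41, 0, 502]) cube([406, 41, 30]);
  translate([41, 0, 794]) cube([406, 41, 30]);
  translate([41, 0, 1086]) cube([406, 41, 30]);
  translate([41, 0, 1378]) cube([406, 41, 30]);
  translate([41, 0, 1670]) cube([406, 41, 30]);
}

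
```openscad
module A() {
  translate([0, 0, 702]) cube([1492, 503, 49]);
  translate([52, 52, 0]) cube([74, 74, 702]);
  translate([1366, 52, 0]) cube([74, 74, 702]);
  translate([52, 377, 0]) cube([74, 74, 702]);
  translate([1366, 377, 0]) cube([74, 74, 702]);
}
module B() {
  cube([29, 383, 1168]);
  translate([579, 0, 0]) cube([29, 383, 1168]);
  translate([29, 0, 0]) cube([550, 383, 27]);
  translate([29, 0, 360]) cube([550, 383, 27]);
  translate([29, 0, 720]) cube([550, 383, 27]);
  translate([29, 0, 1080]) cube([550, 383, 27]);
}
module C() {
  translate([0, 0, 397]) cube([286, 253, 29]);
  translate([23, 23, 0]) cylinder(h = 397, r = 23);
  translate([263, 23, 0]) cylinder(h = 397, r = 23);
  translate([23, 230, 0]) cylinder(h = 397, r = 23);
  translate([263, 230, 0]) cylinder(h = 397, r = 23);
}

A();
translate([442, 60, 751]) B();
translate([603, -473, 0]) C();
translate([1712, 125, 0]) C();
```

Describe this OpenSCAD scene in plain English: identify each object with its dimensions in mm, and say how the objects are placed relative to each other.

A is a rectangular dining table. The top is 1492×503×49 mm with its upper surface at z = 751 mm. It stands on four 74×74 mm square legs, each inset 52 mm from the nearest pair of top edges, running from the floor to the underside of the top.

B is a bookshelf 608 mm wide overall, 383 mm deep and 1168 mm tall. The two sides are 29 mm thick vertical panels. 4 horizontal shelves of 27 mm thickness span between the inner faces of the sides; the lowest shelf sits on the floor and shelves are stacked with a clear vertical gap of 333 mm between each pair.

C is a four-legged stool. The seat is a 286×253×29 mm slab whose top surface is at z = 426 mm; four round legs, each 46 mm in diameter, run from the floor (z = 0) to the underside of the seat, each leg's axis is inset half a diameter from the nearest pair of seat edges (so the leg's bounding box is flush with the corner).

The bookshelf is on top of the table, centred. Two stools sit around the table at the −y, +x sides.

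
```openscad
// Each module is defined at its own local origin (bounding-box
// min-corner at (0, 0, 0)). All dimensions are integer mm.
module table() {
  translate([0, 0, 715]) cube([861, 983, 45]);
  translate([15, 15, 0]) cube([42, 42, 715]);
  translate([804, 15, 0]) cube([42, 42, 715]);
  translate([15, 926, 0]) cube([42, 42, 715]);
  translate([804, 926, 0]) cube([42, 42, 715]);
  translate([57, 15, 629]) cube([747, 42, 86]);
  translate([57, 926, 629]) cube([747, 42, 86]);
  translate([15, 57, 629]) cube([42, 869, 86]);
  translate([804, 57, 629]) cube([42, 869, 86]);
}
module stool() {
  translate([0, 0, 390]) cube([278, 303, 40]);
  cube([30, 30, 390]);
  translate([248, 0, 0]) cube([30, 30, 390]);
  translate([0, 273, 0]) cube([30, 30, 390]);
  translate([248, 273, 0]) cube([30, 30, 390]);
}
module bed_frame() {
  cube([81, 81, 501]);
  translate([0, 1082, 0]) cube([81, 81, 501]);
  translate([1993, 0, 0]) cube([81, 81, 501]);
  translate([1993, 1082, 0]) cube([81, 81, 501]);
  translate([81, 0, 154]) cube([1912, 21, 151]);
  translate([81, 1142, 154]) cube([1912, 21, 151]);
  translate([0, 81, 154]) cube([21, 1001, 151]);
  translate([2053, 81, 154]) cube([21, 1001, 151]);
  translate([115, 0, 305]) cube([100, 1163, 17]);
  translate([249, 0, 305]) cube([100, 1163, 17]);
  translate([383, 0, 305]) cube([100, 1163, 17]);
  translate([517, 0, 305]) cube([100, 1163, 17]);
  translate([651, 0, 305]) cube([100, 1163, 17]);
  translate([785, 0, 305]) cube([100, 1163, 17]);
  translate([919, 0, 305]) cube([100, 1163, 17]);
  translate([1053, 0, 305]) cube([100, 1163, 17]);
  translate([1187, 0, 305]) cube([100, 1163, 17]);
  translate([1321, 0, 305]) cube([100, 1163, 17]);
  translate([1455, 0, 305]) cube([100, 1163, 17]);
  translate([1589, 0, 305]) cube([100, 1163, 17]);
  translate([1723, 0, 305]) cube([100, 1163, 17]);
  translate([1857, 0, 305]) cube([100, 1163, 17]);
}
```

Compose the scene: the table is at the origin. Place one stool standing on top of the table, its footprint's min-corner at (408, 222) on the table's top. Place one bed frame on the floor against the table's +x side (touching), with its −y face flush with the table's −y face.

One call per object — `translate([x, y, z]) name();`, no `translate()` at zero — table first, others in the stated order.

table();
translate([408, 222, 760]) stool();
translate([861, 0, 0]) bed_frame();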